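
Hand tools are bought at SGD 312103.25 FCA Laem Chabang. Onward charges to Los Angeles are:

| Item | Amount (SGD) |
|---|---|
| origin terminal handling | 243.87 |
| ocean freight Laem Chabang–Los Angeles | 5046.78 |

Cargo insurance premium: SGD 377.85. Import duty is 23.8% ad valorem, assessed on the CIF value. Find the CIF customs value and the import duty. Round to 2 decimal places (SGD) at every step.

CIF = FCA price + pre-shipment costs + freight + insurance
CIF = 312103.25 + 243.87 + 5046.78 + 377.85 = 317771.75
Import duty = 317771.75 × 23.8% = 75629.68

CIF value: SGD 317771.75; import duty: SGD 75629.68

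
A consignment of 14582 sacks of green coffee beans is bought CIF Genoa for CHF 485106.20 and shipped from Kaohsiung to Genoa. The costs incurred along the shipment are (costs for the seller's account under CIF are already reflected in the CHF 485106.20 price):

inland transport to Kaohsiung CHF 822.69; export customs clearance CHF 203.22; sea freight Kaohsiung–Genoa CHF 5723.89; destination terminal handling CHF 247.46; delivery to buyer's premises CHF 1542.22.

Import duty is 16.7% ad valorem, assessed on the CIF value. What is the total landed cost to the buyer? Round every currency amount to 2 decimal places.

Total landed cost: CHF 567908.62

CIF: the seller pays costs through ocean freight and marine insurance to the destination port.
Already in the invoice (seller's account under CIF): inland to port, export clearance, freight — exclude.
The CIF price already equals the CIF value: 485106.20
Import duty = 485106.20 × 16.7% = 81012.74
Buyer bears: destination terminal 247.46 + delivery 1542.22 + duty 81012.74 = 82802.42
Landed cost = invoice 485106.20 + 82802.42 = 567908.62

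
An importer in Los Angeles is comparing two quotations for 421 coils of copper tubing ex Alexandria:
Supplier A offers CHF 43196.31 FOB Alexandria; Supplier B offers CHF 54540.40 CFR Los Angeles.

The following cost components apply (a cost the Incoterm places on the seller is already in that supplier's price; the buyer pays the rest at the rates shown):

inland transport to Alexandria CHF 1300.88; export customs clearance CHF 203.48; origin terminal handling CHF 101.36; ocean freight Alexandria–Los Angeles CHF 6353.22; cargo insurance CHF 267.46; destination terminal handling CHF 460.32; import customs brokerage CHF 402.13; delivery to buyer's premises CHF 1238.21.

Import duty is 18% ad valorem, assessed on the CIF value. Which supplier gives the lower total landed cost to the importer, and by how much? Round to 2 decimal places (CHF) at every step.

Supplier A (FOB):
CIF value = FOB price + freight + insurance = 43196.31 + 6353.22 + 267.46 = 49816.99
Import duty = 49816.99 × 18% = 8967.06
Buyer bears (A): 6353.22 + 267.46 + 460.32 + 402.13 + 1238.21 = 8721.34
Landed cost (A) = invoice 43196.31 + 8721.34 + duty 8967.06 = 60884.71
Supplier B (CFR):
CIF value = CFR price + insurance = 54540.40 + 267.46 = 54807.86
Import duty = 54807.86 × 18% = 9865.41
Buyer bears (B): 267.46 + 460.32 + 402.13 + 1238.21 = 2368.12
Landed cost (B) = invoice 54540.40 + 2368.12 + duty 9865.41 = 66773.93
Difference = |60884.71 − 66773.93| = 5889.22

Supplier A is cheaper by CHF 5889.22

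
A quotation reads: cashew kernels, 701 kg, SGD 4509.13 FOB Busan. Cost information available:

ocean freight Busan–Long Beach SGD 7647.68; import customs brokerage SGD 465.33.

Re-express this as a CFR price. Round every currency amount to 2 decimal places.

CFR price: SGD 12156.81

Not relevant to the conversion: brokerage — on the buyer under both terms; not part of either seller's price.
From FOB to CFR, the seller additionally bears: freight.
CFR price = 4509.13 + 7647.68 = 12156.81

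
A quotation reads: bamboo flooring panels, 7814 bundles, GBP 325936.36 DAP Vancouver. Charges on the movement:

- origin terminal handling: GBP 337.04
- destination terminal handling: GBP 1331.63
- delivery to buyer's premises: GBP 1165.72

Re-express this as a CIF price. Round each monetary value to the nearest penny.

CIF price: GBP 323439.01

Not relevant to the conversion: origin terminal — on the seller under both DAP and CIF; already in the DAP price and stays in the CIF price.
From DAP to CIF, the seller no longer bears: destination terminal, delivery.
CIF price = 325936.36 − 1331.63 − 1165.72 = 323439.01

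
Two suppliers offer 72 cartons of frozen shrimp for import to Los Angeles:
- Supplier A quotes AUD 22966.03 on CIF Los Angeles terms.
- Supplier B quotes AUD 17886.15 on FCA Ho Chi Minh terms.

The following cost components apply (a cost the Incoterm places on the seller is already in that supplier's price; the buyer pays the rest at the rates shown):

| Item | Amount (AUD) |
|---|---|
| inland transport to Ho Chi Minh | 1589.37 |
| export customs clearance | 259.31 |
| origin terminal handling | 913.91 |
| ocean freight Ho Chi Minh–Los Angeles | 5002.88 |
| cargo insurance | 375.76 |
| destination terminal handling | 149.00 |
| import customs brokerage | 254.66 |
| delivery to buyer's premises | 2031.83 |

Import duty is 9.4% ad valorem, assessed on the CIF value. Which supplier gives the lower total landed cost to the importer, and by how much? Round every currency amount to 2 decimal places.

Supplier A (CIF):
The CIF price already equals the CIF value: 22966.03
Import duty = 22966.03 × 9.4% = 2158.81
Buyer bears (A): 149.00 + 254.66 + 2031.83 = 2435.49
Landed cost (A) = invoice 22966.03 + 2435.49 + duty 2158.81 = 27560.33
Supplier B (FCA):
CIF value = FCA price + origin terminal + freight + insurance = 17886.15 + 913.91 + 5002.88 + 375.76 = 24178.70
Import duty = 24178.70 × 9.4% = 2272.80
Buyer bears (B): 913.91 + 5002.88 + 375.76 + 149.00 + 254.66 + 2031.83 = 8728.04
Landed cost (B) = invoice 17886.15 + 8728.04 + duty 2272.80 = 28886.99
Difference = |27560.33 − 28886.99| = 1326.66

Supplier A is cheaper by AUD 1326.66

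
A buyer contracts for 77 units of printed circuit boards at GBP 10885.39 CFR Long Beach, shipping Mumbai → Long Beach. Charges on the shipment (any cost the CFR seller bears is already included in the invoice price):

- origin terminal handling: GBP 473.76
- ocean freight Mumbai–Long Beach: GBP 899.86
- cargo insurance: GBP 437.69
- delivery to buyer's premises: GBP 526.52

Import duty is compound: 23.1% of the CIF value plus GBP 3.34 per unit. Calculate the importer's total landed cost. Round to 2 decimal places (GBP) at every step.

CFR: the seller pays costs through ocean freight to the destination port, but not insurance.
Already in the invoice (seller's account under CFR): origin terminal, freight — exclude.
CIF value = CFR price + insurance = 10885.39 + 437.69 = 11323.08
Ad valorem component: 11323.08 × 23.1% = 2615.63
Specific component: 77 × 3.34 = 257.18
Import duty = 2615.63 + 257.18 = 2872.81
Buyer bears: insurance 437.69 + delivery 526.52 + duty 2872.81 = 3837.02
Landed cost = invoice 10885.39 + 3837.02 = 14722.41

Total landed cost: GBP 14722.41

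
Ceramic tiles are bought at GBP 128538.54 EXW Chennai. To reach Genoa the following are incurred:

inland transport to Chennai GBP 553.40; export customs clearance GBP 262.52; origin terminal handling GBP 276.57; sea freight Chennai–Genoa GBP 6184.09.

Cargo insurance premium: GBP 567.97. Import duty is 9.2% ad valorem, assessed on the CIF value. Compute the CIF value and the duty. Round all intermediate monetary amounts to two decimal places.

CIF value: GBP 136383.09; import duty: GBP 12547.24

CIF = EXW price + pre-shipment costs + freight + insurance
CIF = 128538.54 + 553.40 + 262.52 + 276.57 + 6184.09 + 567.97 = 136383.09
Import duty = 136383.09 × 9.2% = 12547.24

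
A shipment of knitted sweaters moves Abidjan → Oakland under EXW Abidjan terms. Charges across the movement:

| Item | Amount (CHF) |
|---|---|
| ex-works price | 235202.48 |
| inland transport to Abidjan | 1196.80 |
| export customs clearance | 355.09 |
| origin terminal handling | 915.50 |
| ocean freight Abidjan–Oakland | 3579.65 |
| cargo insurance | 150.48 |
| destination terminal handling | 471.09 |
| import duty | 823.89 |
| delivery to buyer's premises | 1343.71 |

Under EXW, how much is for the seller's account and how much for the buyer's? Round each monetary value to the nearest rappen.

EXW: the seller makes goods available at their premises; the buyer bears all onward costs.
Seller's account: goods 235202.48 = 235202.48
Buyer's account: inland to port 1196.80 + export clearance 355.09 + origin terminal 915.50 + freight 3579.65 + insurance 150.48 + destination terminal 471.09 + duty 823.89 + delivery 1343.71 = 8836.21

Seller: CHF 235202.48; buyer: CHF 8836.21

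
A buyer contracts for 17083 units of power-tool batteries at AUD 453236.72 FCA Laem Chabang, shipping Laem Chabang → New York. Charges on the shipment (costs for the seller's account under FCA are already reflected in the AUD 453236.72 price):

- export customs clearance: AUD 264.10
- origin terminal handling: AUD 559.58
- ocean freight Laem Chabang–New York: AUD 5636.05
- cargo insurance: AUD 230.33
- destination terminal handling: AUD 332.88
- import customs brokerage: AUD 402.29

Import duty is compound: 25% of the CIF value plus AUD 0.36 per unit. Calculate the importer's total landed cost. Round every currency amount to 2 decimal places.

Total landed cost: AUD 581463.40

FCA: the seller delivers export-cleared goods to the carrier; the buyer bears costs from that point.
Already in the invoice (seller's account under FCA): export clearance — exclude.
CIF value = FCA price + origin terminal + freight + insurance = 453236.72 + 559.58 + 5636.05 + 230.33 = 459662.68
Ad valorem component: 459662.68 × 25% = 114915.67
Specific component: 17083 × 0.36 = 6149.88
Import duty = 114915.67 + 6149.88 = 121065.55
Buyer bears: origin terminal 559.58 + freight 5636.05 + insurance 230.33 + destination terminal 332.88 + brokerage 402.29 + duty 121065.55 = 128226.68
Landed cost = invoice 453236.72 + 128226.68 = 581463.40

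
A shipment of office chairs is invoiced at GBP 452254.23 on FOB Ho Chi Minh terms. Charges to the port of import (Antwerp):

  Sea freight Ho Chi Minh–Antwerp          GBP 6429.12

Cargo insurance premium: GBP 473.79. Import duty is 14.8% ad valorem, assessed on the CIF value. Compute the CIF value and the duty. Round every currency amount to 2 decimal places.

CIF value: GBP 459157.14; import duty: GBP 67955.26

CIF = FOB price + freight + insurance
CIF = 452254.23 + 6429.12 + 473.79 = 459157.14
Import duty = 459157.14 × 14.8% = 67955.26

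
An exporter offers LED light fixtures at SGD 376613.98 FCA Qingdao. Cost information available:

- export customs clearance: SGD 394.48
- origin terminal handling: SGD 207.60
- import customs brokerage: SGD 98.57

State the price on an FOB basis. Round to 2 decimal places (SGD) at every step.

Not relevant to the conversion: export clearance — on the seller under both FCA and FOB; already in the FCA price and stays in the FOB price. brokerage — on the buyer under both terms; not part of either seller's price.
From FCA to FOB, the seller additionally bears: origin terminal.
FOB price = 376613.98 + 207.60 = 376821.58

FOB price: SGD 376821.58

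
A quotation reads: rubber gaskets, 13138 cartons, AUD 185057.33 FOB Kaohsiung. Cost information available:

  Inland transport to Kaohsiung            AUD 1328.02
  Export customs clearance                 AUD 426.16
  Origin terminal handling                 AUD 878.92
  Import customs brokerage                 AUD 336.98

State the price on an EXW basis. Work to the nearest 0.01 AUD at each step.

Not relevant to the conversion: brokerage — on the buyer under both terms; not part of either seller's price.
From FOB to EXW, the seller no longer bears: inland to port, export clearance, origin terminal.
EXW price = 185057.33 − 1328.02 − 426.16 − 878.92 = 182424.23

EXW price: AUD 182424.23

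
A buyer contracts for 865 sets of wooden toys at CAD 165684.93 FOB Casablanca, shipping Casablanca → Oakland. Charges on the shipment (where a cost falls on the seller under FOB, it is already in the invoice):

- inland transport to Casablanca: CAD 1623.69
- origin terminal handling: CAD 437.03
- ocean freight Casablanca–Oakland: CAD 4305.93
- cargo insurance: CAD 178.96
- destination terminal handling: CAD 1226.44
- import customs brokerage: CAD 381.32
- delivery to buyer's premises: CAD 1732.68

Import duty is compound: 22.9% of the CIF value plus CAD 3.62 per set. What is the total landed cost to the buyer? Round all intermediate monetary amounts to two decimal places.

FOB: the seller bears costs until goods are on board at the origin port; the buyer bears freight, insurance and all costs thereafter.
Already in the invoice (seller's account under FOB): inland to port, origin terminal — exclude.
CIF value = FOB price + freight + insurance = 165684.93 + 4305.93 + 178.96 = 170169.82
Ad valorem component: 170169.82 × 22.9% = 38968.89
Specific component: 865 × 3.62 = 3131.30
Import duty = 38968.89 + 3131.30 = 42100.19
Buyer bears: freight 4305.93 + insurance 178.96 + destination terminal 1226.44 + brokerage 381.32 + delivery 1732.68 + duty 42100.19 = 49925.52
Landed cost = invoice 165684.93 + 49925.52 = 215610.45

Total landed cost: CAD 215610.45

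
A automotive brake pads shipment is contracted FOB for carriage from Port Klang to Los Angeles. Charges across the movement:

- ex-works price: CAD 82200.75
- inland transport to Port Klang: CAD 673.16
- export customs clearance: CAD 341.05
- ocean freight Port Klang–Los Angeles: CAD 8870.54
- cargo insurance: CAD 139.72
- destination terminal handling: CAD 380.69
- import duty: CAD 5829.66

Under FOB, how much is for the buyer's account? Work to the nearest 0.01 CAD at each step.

FOB: the seller bears costs until goods are on board at the origin port; the buyer bears freight, insurance and all costs thereafter.
Seller's account: goods 82200.75 + inland to port 673.16 + export clearance 341.05 = 83214.96
Buyer's account: freight 8870.54 + insurance 139.72 + destination terminal 380.69 + duty 5829.66 = 15220.61

Buyer's account: CAD 15220.61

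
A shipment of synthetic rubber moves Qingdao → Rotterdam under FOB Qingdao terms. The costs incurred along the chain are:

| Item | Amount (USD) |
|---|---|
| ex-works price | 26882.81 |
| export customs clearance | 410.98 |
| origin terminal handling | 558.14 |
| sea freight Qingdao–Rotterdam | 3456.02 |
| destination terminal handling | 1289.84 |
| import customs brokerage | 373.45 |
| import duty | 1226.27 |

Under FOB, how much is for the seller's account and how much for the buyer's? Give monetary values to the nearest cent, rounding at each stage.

FOB: the seller bears costs until goods are on board at the origin port; the buyer bears freight, insurance and all costs thereafter.
Seller's account: goods 26882.81 + export clearance 410.98 + origin terminal 558.14 = 27851.93
Buyer's account: freight 3456.02 + destination terminal 1289.84 + brokerage 373.45 + duty 1226.27 = 6345.58

Seller: USD 27851.93; buyer: USD 6345.58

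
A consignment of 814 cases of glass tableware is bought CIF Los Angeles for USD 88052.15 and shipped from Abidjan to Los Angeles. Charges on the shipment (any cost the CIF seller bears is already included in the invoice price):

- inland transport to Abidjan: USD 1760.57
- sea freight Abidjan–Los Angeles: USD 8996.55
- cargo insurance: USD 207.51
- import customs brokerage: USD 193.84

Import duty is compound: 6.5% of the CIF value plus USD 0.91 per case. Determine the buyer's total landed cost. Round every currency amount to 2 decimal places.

CIF: the seller pays costs through ocean freight and marine insurance to the destination port.
Already in the invoice (seller's account under CIF): inland to port, freight, insurance — exclude.
The CIF price already equals the CIF value: 88052.15
Ad valorem component: 88052.15 × 6.5% = 5723.39
Specific component: 814 × 0.91 = 740.74
Import duty = 5723.39 + 740.74 = 6464.13
Buyer bears: brokerage 193.84 + duty 6464.13 = 6657.97
Landed cost = invoice 88052.15 + 6657.97 = 94710.12

Total landed cost: USD 94710.12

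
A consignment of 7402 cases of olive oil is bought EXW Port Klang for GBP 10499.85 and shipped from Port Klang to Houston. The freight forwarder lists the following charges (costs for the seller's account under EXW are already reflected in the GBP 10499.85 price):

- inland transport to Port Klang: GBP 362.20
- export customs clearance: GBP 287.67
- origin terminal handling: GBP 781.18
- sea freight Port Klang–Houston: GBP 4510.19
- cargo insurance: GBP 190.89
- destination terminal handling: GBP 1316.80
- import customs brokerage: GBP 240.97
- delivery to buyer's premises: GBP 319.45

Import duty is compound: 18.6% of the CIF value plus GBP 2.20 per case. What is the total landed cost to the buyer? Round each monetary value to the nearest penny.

EXW: the seller makes goods available at their premises; the buyer bears all onward costs.
CIF value = EXW price + inland to port + export clearance + origin terminal + freight + insurance = 10499.85 + 362.20 + 287.67 + 781.18 + 4510.19 + 190.89 = 16631.98
Ad valorem component: 16631.98 × 18.6% = 3093.55
Specific component: 7402 × 2.20 = 16284.40
Import duty = 3093.55 + 16284.40 = 19377.95
Buyer bears: inland to port 362.20 + export clearance 287.67 + origin terminal 781.18 + freight 4510.19 + insurance 190.89 + destination terminal 1316.80 + brokerage 240.97 + delivery 319.45 + duty 19377.95 = 27387.30
Landed cost = invoice 10499.85 + 27387.30 = 37887.15

Total landed cost: GBP 37887.15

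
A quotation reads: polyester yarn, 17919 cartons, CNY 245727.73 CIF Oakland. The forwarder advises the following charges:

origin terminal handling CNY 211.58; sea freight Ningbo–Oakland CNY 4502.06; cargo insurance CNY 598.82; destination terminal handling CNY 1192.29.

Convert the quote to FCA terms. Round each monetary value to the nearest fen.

FCA price: CNY 240415.27

Not relevant to the conversion: destination terminal — on the buyer under both terms; not part of either seller's price.
From CIF to FCA, the seller no longer bears: origin terminal, freight, insurance.
FCA price = 245727.73 − 211.58 − 4502.06 − 598.82 = 240415.27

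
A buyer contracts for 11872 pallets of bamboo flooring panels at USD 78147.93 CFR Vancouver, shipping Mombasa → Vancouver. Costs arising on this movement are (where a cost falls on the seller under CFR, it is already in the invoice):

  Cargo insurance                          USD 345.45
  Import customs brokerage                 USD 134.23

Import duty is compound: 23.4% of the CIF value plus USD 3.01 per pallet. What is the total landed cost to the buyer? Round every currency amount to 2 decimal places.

CFR: the seller pays costs through ocean freight to the destination port, but not insurance.
CIF value = CFR price + insurance = 78147.93 + 345.45 = 78493.38
Ad valorem component: 78493.38 × 23.4% = 18367.45
Specific component: 11872 × 3.01 = 35734.72
Import duty = 18367.45 + 35734.72 = 54102.17
Buyer bears: insurance 345.45 + brokerage 134.23 + duty 54102.17 = 54581.85
Landed cost = invoice 78147.93 + 54581.85 = 132729.78

Total landed cost: USD 132729.78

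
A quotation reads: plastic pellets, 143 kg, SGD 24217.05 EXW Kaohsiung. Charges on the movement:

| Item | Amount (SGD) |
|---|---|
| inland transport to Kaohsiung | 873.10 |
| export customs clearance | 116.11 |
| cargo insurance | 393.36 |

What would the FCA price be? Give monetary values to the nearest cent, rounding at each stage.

FCA price: SGD 25206.26

Not relevant to the conversion: insurance — on the buyer under both terms; not part of either seller's price.
From EXW to FCA, the seller additionally bears: inland to port, export clearance.
FCA price = 24217.05 + 873.10 + 116.11 = 25206.26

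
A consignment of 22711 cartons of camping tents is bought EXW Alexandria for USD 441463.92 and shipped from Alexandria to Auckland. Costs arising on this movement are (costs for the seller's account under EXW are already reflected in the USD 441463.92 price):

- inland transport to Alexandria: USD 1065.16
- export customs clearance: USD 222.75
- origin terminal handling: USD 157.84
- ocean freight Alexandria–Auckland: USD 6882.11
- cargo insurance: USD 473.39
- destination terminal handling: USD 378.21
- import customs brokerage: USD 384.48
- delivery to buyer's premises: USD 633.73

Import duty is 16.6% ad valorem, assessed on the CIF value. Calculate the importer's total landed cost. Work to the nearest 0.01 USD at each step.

Total landed cost: USD 526405.61

EXW: the seller makes goods available at their premises; the buyer bears all onward costs.
CIF value = EXW price + inland to port + export clearance + origin terminal + freight + insurance = 441463.92 + 1065.16 + 222.75 + 157.84 + 6882.11 + 473.39 = 450265.17
Import duty = 450265.17 × 16.6% = 74744.02
Buyer bears: inland to port 1065.16 + export clearance 222.75 + origin terminal 157.84 + freight 6882.11 + insurance 473.39 + destination terminal 378.21 + brokerage 384.48 + delivery 633.73 + duty 74744.02 = 84941.69
Landed cost = invoice 441463.92 + 84941.69 = 526405.61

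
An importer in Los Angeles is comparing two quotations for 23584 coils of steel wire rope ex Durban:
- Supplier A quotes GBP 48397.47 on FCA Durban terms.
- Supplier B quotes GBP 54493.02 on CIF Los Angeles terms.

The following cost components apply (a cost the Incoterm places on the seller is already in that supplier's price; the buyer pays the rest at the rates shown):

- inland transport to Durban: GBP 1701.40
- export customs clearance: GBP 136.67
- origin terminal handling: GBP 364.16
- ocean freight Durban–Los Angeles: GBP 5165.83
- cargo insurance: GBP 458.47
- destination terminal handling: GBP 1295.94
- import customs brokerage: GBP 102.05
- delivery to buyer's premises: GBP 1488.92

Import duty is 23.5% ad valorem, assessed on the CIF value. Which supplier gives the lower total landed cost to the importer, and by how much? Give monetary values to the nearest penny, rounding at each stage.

Supplier A (FCA):
CIF value = FCA price + origin terminal + freight + insurance = 48397.47 + 364.16 + 5165.83 + 458.47 = 54385.93
Import duty = 54385.93 × 23.5% = 12780.69
Buyer bears (A): 364.16 + 5165.83 + 458.47 + 1295.94 + 102.05 + 1488.92 = 8875.37
Landed cost (A) = invoice 48397.47 + 8875.37 + duty 12780.69 = 70053.53
Supplier B (CIF):
The CIF price already equals the CIF value: 54493.02
Import duty = 54493.02 × 23.5% = 12805.86
Buyer bears (B): 1295.94 + 102.05 + 1488.92 = 2886.91
Landed cost (B) = invoice 54493.02 + 2886.91 + duty 12805.86 = 70185.79
Difference = |70053.53 − 70185.79| = 132.26

Supplier A is cheaper by GBP 132.26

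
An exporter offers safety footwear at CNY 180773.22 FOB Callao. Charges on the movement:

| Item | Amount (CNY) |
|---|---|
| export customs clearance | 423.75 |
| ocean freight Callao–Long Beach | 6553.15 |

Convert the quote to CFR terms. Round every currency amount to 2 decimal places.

CFR price: CNY 187326.37

Not relevant to the conversion: export clearance — on the seller under both FOB and CFR; already in the FOB price and stays in the CFR price.
From FOB to CFR, the seller additionally bears: freight.
CFR price = 180773.22 + 6553.15 = 187326.37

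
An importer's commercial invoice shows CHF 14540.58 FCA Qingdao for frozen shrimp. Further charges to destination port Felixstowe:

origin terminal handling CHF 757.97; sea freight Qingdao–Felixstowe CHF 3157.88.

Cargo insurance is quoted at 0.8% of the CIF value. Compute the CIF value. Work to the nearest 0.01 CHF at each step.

Let C be the CIF value. C = FCA price + pre-shipment costs + freight + 0.8% × C
C − 0.8% × C = 14540.58 + 757.97 + 3157.88
0.992 × C = 18456.43
C = 18456.43 / 0.992 = 18605.27
Insurance premium = 0.8% × 18605.27 = 148.84

CIF value: CHF 18605.27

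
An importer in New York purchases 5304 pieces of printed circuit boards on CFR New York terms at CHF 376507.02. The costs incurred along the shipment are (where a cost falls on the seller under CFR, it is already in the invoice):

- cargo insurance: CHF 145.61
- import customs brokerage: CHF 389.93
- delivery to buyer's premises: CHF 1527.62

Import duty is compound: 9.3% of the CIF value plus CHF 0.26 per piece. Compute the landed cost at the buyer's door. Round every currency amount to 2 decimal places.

Total landed cost: CHF 414977.91

CFR: the seller pays costs through ocean freight to the destination port, but not insurance.
CIF value = CFR price + insurance = 376507.02 + 145.61 = 376652.63
Ad valorem component: 376652.63 × 9.3% = 35028.69
Specific component: 5304 × 0.26 = 1379.04
Import duty = 35028.69 + 1379.04 = 36407.73
Buyer bears: insurance 145.61 + brokerage 389.93 + delivery 1527.62 + duty 36407.73 = 38470.89
Landed cost = invoice 376507.02 + 38470.89 = 414977.91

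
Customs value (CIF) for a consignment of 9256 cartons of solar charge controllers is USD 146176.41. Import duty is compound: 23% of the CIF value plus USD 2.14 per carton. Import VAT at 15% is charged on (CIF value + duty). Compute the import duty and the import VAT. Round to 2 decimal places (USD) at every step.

Import duty: USD 53428.41; import VAT: USD 29940.72

Ad valorem component: 146176.41 × 23% = 33620.57
Specific component: 9256 × 2.14 = 19807.84
Import duty = 33620.57 + 19807.84 = 53428.41
VAT base = CIF + duty = 146176.41 + 53428.41 = 199604.82
Import VAT = 199604.82 × 15% = 29940.72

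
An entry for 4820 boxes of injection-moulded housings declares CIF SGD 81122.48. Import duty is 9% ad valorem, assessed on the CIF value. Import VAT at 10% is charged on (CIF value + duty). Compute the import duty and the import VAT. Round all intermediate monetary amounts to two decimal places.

Import duty = 81122.48 × 9% = 7301.02
VAT base = CIF + duty = 81122.48 + 7301.02 = 88423.50
Import VAT = 88423.50 × 10% = 8842.35

Import duty: SGD 7301.02; import VAT: SGD 8842.35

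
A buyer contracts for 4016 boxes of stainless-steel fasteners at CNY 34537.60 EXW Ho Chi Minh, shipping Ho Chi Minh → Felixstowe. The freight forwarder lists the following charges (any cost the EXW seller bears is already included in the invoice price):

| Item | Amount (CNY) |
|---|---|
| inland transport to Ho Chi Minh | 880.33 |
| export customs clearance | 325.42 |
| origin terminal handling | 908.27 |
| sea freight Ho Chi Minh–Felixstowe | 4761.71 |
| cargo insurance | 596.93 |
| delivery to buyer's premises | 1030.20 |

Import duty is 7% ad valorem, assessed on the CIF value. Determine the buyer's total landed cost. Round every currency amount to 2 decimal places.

EXW: the seller makes goods available at their premises; the buyer bears all onward costs.
CIF value = EXW price + inland to port + export clearance + origin terminal + freight + insurance = 34537.60 + 880.33 + 325.42 + 908.27 + 4761.71 + 596.93 = 42010.26
Import duty = 42010.26 × 7% = 2940.72
Buyer bears: inland to port 880.33 + export clearance 325.42 + origin terminal 908.27 + freight 4761.71 + insurance 596.93 + delivery 1030.20 + duty 2940.72 = 11443.58
Landed cost = invoice 34537.60 + 11443.58 = 45981.18

Total landed cost: CNY 45981.18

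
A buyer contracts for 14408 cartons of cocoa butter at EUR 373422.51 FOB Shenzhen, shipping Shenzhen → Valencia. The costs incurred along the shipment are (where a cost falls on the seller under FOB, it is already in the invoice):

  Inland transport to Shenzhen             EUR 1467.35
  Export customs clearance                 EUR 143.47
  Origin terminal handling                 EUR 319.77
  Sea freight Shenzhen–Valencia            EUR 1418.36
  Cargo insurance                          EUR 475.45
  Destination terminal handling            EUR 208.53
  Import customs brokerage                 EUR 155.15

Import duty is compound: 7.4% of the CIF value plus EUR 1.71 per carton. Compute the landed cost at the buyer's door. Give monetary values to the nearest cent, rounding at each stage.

FOB: the seller bears costs until goods are on board at the origin port; the buyer bears freight, insurance and all costs thereafter.
Already in the invoice (seller's account under FOB): inland to port, export clearance, origin terminal — exclude.
CIF value = FOB price + freight + insurance = 373422.51 + 1418.36 + 475.45 = 375316.32
Ad valorem component: 375316.32 × 7.4% = 27773.41
Specific component: 14408 × 1.71 = 24637.68
Import duty = 27773.41 + 24637.68 = 52411.09
Buyer bears: freight 1418.36 + insurance 475.45 + destination terminal 208.53 + brokerage 155.15 + duty 52411.09 = 54668.58
Landed cost = invoice 373422.51 + 54668.58 = 428091.09

Total landed cost: EUR 428091.09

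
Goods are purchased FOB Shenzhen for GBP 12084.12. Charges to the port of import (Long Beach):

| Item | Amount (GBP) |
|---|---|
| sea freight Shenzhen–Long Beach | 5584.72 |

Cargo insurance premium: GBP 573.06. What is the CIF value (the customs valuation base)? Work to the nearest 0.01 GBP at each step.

CIF value: GBP 18241.90

CIF = FOB price + freight + insurance
CIF = 12084.12 + 5584.72 + 573.06 = 18241.90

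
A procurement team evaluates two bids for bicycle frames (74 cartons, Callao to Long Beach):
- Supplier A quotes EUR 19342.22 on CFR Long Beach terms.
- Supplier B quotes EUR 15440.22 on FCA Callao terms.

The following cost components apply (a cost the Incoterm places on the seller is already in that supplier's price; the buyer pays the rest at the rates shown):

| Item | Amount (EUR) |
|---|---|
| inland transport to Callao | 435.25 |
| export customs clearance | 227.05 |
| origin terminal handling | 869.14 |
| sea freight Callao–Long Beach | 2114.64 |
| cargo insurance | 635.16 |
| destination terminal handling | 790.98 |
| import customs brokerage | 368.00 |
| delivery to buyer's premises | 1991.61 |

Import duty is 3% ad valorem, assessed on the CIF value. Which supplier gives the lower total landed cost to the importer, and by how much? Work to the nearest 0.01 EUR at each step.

Supplier B is cheaper by EUR 945.77

Supplier A (CFR):
CIF value = CFR price + insurance = 19342.22 + 635.16 = 19977.38
Import duty = 19977.38 × 3% = 599.32
Buyer bears (A): 635.16 + 790.98 + 368.00 + 1991.61 = 3785.75
Landed cost (A) = invoice 19342.22 + 3785.75 + duty 599.32 = 23727.29
Supplier B (FCA):
CIF value = FCA price + origin terminal + freight + insurance = 15440.22 + 869.14 + 2114.64 + 635.16 = 19059.16
Import duty = 19059.16 × 3% = 571.77
Buyer bears (B): 869.14 + 2114.64 + 635.16 + 790.98 + 368.00 + 1991.61 = 6769.53
Landed cost (B) = invoice 15440.22 + 6769.53 + duty 571.77 = 22781.52
Difference = |23727.29 − 22781.52| = 945.77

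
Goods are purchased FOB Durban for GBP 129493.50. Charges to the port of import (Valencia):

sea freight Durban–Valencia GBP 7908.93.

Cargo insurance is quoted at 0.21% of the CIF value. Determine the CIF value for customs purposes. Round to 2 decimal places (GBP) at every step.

Let C be the CIF value. C = FOB price + freight + 0.21% × C
C − 0.21% × C = 129493.50 + 7908.93
0.9979 × C = 137402.43
C = 137402.43 / 0.9979 = 137691.58
Insurance premium = 0.21% × 137691.58 = 289.15

CIF value: GBP 137691.58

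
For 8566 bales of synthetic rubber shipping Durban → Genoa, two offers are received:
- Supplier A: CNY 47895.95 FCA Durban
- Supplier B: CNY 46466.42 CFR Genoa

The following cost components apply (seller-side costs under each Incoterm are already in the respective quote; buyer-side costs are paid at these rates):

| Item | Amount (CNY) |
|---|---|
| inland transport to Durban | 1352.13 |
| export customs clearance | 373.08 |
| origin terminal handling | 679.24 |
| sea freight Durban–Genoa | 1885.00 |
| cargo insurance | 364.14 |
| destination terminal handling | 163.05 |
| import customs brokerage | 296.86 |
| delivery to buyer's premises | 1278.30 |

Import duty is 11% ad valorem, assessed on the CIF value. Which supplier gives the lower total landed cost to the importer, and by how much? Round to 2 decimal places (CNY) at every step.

Supplier B is cheaper by CNY 4433.09

Supplier A (FCA):
CIF value = FCA price + origin terminal + freight + insurance = 47895.95 + 679.24 + 1885.00 + 364.14 = 50824.33
Import duty = 50824.33 × 11% = 5590.68
Buyer bears (A): 679.24 + 1885.00 + 364.14 + 163.05 + 296.86 + 1278.30 = 4666.59
Landed cost (A) = invoice 47895.95 + 4666.59 + duty 5590.68 = 58153.22
Supplier B (CFR):
CIF value = CFR price + insurance = 46466.42 + 364.14 = 46830.56
Import duty = 46830.56 × 11% = 5151.36
Buyer bears (B): 364.14 + 163.05 + 296.86 + 1278.30 = 2102.35
Landed cost (B) = invoice 46466.42 + 2102.35 + duty 5151.36 = 53720.13
Difference = |58153.22 − 53720.13| = 4433.09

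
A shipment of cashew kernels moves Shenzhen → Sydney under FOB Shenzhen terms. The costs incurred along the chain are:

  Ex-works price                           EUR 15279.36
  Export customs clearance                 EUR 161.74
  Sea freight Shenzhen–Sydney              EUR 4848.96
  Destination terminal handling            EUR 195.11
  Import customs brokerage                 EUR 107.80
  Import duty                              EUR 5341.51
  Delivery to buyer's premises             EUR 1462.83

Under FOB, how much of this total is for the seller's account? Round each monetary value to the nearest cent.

Seller's account: EUR 15441.10

FOB: the seller bears costs until goods are on board at the origin port; the buyer bears freight, insurance and all costs thereafter.
Seller's account: goods 15279.36 + export clearance 161.74 = 15441.10
Buyer's account: freight 4848.96 + destination terminal 195.11 + brokerage 107.80 + duty 5341.51 + delivery 1462.83 = 11956.21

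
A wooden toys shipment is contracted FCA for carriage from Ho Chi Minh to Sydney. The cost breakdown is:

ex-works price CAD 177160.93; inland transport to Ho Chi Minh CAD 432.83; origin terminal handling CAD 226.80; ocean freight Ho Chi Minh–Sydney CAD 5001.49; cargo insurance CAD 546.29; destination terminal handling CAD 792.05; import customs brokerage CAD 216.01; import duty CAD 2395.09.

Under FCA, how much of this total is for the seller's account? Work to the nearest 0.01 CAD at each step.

Seller's account: CAD 177593.76

FCA: the seller delivers export-cleared goods to the carrier; the buyer bears costs from that point.
Seller's account: goods 177160.93 + inland to port 432.83 = 177593.76
Buyer's account: origin terminal 226.80 + freight 5001.49 + insurance 546.29 + destination terminal 792.05 + brokerage 216.01 + duty 2395.09 = 9177.73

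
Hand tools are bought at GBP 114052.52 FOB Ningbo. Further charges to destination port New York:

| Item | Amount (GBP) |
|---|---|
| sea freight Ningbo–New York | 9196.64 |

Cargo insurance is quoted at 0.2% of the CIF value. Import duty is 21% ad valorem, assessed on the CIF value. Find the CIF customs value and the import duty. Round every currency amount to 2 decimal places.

Let C be the CIF value. C = FOB price + freight + 0.2% × C
C − 0.2% × C = 114052.52 + 9196.64
0.998 × C = 123249.16
C = 123249.16 / 0.998 = 123496.15
Insurance premium = 0.2% × 123496.15 = 246.99
Import duty = 123496.15 × 21% = 25934.19

CIF value: GBP 123496.15; import duty: GBP 25934.19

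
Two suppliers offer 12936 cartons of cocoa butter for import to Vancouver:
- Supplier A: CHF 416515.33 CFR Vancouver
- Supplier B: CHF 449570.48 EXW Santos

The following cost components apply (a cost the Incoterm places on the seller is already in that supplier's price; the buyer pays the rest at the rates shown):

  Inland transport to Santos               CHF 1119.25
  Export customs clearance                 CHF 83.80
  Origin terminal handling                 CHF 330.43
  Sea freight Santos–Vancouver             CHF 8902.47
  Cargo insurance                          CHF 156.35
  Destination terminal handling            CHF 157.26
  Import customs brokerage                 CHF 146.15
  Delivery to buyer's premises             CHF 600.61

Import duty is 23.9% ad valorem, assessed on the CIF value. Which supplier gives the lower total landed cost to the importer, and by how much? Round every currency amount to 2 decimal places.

Supplier A is cheaper by CHF 53885.47

Supplier A (CFR):
CIF value = CFR price + insurance = 416515.33 + 156.35 = 416671.68
Import duty = 416671.68 × 23.9% = 99584.53
Buyer bears (A): 156.35 + 157.26 + 146.15 + 600.61 = 1060.37
Landed cost (A) = invoice 416515.33 + 1060.37 + duty 99584.53 = 517160.23
Supplier B (EXW):
CIF value = EXW price + inland to port + export clearance + origin terminal + freight + insurance = 449570.48 + 1119.25 + 83.80 + 330.43 + 8902.47 + 156.35 = 460162.78
Import duty = 460162.78 × 23.9% = 109978.90
Buyer bears (B): 1119.25 + 83.80 + 330.43 + 8902.47 + 156.35 + 157.26 + 146.15 + 600.61 = 11496.32
Landed cost (B) = invoice 449570.48 + 11496.32 + duty 109978.90 = 571045.70
Difference = |517160.23 − 571045.70| = 53885.47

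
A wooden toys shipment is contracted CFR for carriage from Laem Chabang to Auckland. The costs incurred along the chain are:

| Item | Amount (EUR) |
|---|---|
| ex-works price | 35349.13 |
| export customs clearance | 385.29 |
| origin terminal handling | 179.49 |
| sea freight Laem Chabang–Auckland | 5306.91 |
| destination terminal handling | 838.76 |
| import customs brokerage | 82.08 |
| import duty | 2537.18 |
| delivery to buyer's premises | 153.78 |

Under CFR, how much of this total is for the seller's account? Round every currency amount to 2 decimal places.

CFR: the seller pays costs through ocean freight to the destination port, but not insurance.
Seller's account: goods 35349.13 + export clearance 385.29 + origin terminal 179.49 + freight 5306.91 = 41220.82
Buyer's account: destination terminal 838.76 + brokerage 82.08 + duty 2537.18 + delivery 153.78 = 3611.80

Seller's account: EUR 41220.82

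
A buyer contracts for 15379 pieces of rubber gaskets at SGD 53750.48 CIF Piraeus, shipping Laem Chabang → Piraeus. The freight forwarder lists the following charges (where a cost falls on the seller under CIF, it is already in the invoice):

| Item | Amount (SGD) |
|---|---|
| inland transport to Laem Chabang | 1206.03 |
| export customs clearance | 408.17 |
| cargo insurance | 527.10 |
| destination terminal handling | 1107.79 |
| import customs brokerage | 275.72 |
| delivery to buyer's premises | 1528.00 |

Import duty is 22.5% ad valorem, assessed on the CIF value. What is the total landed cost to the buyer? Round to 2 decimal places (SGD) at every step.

Total landed cost: SGD 68755.85

CIF: the seller pays costs through ocean freight and marine insurance to the destination port.
Already in the invoice (seller's account under CIF): inland to port, export clearance, insurance — exclude.
The CIF price already equals the CIF value: 53750.48
Import duty = 53750.48 × 22.5% = 12093.86
Buyer bears: destination terminal 1107.79 + brokerage 275.72 + delivery 1528.00 + duty 12093.86 = 15005.37
Landed cost = invoice 53750.48 + 15005.37 = 68755.85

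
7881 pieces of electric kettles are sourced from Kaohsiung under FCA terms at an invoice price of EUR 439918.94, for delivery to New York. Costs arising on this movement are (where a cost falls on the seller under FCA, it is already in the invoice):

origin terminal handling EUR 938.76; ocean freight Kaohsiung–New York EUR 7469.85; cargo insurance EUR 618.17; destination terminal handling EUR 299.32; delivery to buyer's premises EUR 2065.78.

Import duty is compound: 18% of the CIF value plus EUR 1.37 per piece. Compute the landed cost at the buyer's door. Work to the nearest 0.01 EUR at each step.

Total landed cost: EUR 542918.02

FCA: the seller delivers export-cleared goods to the carrier; the buyer bears costs from that point.
CIF value = FCA price + origin terminal + freight + insurance = 439918.94 + 938.76 + 7469.85 + 618.17 = 448945.72
Ad valorem component: 448945.72 × 18% = 80810.23
Specific component: 7881 × 1.37 = 10796.97
Import duty = 80810.23 + 10796.97 = 91607.20
Buyer bears: origin terminal 938.76 + freight 7469.85 + insurance 618.17 + destination terminal 299.32 + delivery 2065.78 + duty 91607.20 = 102999.08
Landed cost = invoice 439918.94 + 102999.08 = 542918.02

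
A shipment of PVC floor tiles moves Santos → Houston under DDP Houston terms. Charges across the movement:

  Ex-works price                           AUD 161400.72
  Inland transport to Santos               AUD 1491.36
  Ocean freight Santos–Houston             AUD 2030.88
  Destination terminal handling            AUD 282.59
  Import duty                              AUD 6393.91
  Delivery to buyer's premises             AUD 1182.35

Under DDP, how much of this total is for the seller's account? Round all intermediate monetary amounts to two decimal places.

DDP: the seller bears all costs including import duty.
Seller's account: goods 161400.72 + inland to port 1491.36 + freight 2030.88 + destination terminal 282.59 + duty 6393.91 + delivery 1182.35 = 172781.81
Buyer's account: 0.00

Seller's account: AUD 172781.81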